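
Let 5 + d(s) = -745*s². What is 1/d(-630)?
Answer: -1/295690505 ≈ -3.3819e-9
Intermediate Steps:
d(s) = -5 - 745*s²
1/d(-630) = 1/(-5 - 745*(-630)²) = 1/(-5 - 745*396900) = 1/(-5 - 295690500) = 1/(-295690505) = -1/295690505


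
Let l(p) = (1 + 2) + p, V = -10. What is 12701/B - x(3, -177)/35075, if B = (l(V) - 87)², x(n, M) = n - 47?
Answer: 445876359/309922700 ≈ 1.4387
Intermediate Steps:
x(n, M) = -47 + n
l(p) = 3 + p
B = 8836 (B = ((3 - 10) - 87)² = (-7 - 87)² = (-94)² = 8836)
12701/B - x(3, -177)/35075 = 12701/8836 - (-47 + 3)/35075 = 12701*(1/8836) - 1*(-44)*(1/35075) = 12701/8836 + 44*(1/35075) = 12701/8836 + 44/35075 = 445876359/309922700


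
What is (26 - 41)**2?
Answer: 225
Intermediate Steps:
(26 - 41)**2 = (-15)**2 = 225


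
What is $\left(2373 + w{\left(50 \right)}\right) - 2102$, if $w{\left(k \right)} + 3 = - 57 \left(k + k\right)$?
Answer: $-5432$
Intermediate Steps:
$w{\left(k \right)} = -3 - 114 k$ ($w{\left(k \right)} = -3 - 57 \left(k + k\right) = -3 - 57 \cdot 2 k = -3 - 114 k$)
$\left(2373 + w{\left(50 \right)}\right) - 2102 = \left(2373 - 5703\right) - 2102 = -3330 - 2102 = -5432$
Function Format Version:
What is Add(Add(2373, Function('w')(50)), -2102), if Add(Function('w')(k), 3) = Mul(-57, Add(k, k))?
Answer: -5432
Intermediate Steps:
Function('w')(k) = Add(-3, Mul(-114, k)) (Function('w')(k) = Add(-3, Mul(-57, Add(k, k))) = Add(-3, Mul(-57, Mul(2, k))) = Add(-3, Mul(-114, k)))
Add(Add(2373, Function('w')(50)), -2102) = Add(Add(2373, Add(-3, Mul(-114, 50))), -2102) = Add(Add(2373, Add(-3, -5700)), -2102) = Add(Add(2373, -5703), -2102) = Add(-3330, -2102) = -5432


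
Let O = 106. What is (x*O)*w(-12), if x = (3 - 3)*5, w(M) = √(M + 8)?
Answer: 0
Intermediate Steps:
w(M) = √(8 + M)
x = 0 (x = 0*5 = 0)
(x*O)*w(-12) = (0*106)*√(8 - 12) = 0*√(-4) = 0*(2*I) = 0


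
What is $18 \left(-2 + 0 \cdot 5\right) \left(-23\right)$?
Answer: $828$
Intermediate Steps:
$18 \left(-2 + 0 \cdot 5\right) \left(-23\right) = 18 \left(-2 + 0\right) \left(-23\right) = 18 \left(-2\right) \left(-23\right) = \left(-36\right) \left(-23\right) = 828$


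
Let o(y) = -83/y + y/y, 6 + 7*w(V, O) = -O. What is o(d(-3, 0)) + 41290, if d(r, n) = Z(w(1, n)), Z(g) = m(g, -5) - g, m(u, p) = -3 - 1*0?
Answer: 619946/15 ≈ 41330.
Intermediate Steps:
w(V, O) = -6/7 - O/7 (w(V, O) = -6/7 + (-O)/7 = -6/7 - O/7)
m(u, p) = -3 (m(u, p) = -3 + 0 = -3)
Z(g) = -3 - g
d(r, n) = -15/7 + n/7 (d(r, n) = -3 - (-6/7 - n/7) = -3 + (6/7 + n/7) = -15/7 + n/7)
o(y) = 1 - 83/y (o(y) = -83/y + 1 = 1 - 83/y)
o(d(-3, 0)) + 41290 = (-83 + (-15/7 + (⅐)*0))/(-15/7 + (⅐)*0) + 41290 = (-83 + (-15/7 + 0))/(-15/7 + 0) + 41290 = (-83 - 15/7)/(-15/7) + 41290 = -7/15*(-596/7) + 41290 = 596/15 + 41290 = 619946/15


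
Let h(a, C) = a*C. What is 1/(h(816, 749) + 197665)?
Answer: 1/808849 ≈ 1.2363e-6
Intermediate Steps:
h(a, C) = C*a
1/(h(816, 749) + 197665) = 1/(749*816 + 197665) = 1/(611184 + 197665) = 1/808849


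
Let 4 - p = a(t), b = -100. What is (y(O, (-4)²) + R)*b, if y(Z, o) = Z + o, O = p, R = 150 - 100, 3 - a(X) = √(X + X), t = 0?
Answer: -6700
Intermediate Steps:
a(X) = 3 - √2*√X (a(X) = 3 - √(X + X) = 3 - √(2*X) = 3 - √2*√X)
R = 50
p = 1 (p = 4 - (3 - √2*√0) = 4 - (3 - 1*√2*0) = 4 - (3 + 0) = 4 - 1*3 = 4 - 3 = 1)
O = 1
(y(O, (-4)²) + R)*b = ((1 + (-4)²) + 50)*(-100) = ((1 + 16) + 50)*(-100) = (17 + 50)*(-100) = 67*(-100) = -6700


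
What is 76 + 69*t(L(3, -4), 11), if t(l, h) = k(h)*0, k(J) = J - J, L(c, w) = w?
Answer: 76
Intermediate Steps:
k(J) = 0
t(l, h) = 0 (t(l, h) = 0*0 = 0)
76 + 69*t(L(3, -4), 11) = 76 + 69*0 = 76 + 0 = 76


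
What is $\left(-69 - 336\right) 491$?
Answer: $-198855$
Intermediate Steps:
$\left(-69 - 336\right) 491 = \left(-405\right) 491 = -198855$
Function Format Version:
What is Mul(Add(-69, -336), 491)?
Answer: -198855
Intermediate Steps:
Mul(Add(-69, -336), 491) = Mul(-405, 491) = -198855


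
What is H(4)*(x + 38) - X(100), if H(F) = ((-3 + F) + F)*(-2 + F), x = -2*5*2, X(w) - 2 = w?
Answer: 78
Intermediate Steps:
X(w) = 2 + w
x = -20 (x = -10*2 = -20)
H(F) = (-3 + 2*F)*(-2 + F)
H(4)*(x + 38) - X(100) = (6 - 7*4 + 2*4²)*(-20 + 38) - (2 + 100) = (6 - 28 + 2*16)*18 - 1*102 = (6 - 28 + 32)*18 - 102 = 10*18 - 102 = 180 - 102 = 78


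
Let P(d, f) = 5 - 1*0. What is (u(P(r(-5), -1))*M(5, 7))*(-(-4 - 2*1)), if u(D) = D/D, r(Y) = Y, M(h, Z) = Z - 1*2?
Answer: 30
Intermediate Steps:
M(h, Z) = -2 + Z (M(h, Z) = Z - 2 = -2 + Z)
P(d, f) = 5 (P(d, f) = 5 + 0 = 5)
u(D) = 1
(u(P(r(-5), -1))*M(5, 7))*(-(-4 - 2*1)) = (1*(-2 + 7))*(-(-4 - 2*1)) = (1*5)*(-(-4 - 2)) = 5*(-1*(-6)) = 5*6 = 30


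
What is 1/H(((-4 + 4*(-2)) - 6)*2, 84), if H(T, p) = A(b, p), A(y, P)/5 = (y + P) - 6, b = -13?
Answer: 1/325 ≈ 0.0030769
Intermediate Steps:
A(y, P) = -30 + 5*P + 5*y (A(y, P) = 5*((y + P) - 6) = 5*((P + y) - 6) = 5*(-6 + P + y) = -30 + 5*P + 5*y)
H(T, p) = -95 + 5*p (H(T, p) = -30 + 5*p + 5*(-13) = -30 + 5*p - 65 = -95 + 5*p)
1/H(((-4 + 4*(-2)) - 6)*2, 84) = 1/(-95 + 5*84) = 1/(-95 + 420) = 1/325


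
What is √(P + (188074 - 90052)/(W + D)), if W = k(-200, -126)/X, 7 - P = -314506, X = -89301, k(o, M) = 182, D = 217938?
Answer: 5*√1191290780236366190680754/9731040578 ≈ 560.82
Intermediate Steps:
P = 314513 (P = 7 - 1*(-314506) = 7 + 314506 = 314513)
W = -182/89301 (W = 182/(-89301) = 182*(-1/89301) = -182/89301 ≈ -0.0020381)
√(P + (188074 - 90052)/(W + D)) = √(314513 + (188074 - 90052)/(-182/89301 + 217938)) = √(314513 + 98022/(19462081156/89301)) = √(314513 + 98022*(89301/19462081156)) = √(314513 + 4376731311/9731040578) = √(3060543142039825/9731040578) = 5*√1191290780236366190680754/9731040578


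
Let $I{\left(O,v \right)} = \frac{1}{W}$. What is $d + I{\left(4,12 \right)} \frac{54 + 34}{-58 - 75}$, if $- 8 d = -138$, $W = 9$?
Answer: $\frac{82241}{4788} \approx 17.176$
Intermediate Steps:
$d = \frac{69}{4}$ ($d = \left(- \frac{1}{8}\right) \left(-138\right) = \frac{69}{4} \approx 17.25$)
$I{\left(O,v \right)} = \frac{1}{9}$
$d + I{\left(4,12 \right)} \frac{54 + 34}{-58 - 75} = \frac{69}{4} + \frac{\left(54 + 34\right) \frac{1}{-58 - 75}}{9} = \frac{69}{4} + \frac{88 \frac{1}{-133}}{9} = \frac{69}{4} + \frac{88 \left(- \frac{1}{133}\right)}{9} = \frac{69}{4} + \frac{1}{9} \left(- \frac{88}{133}\right) = \frac{69}{4} - \frac{88}{1197} = \frac{82241}{4788}$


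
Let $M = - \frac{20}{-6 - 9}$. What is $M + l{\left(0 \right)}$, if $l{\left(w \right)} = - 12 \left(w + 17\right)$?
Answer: $- \frac{608}{3} \approx -202.67$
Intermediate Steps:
$l{\left(w \right)} = -204 - 12 w$ ($l{\left(w \right)} = - 12 \left(17 + w\right) = -204 - 12 w$)
$M = \frac{4}{3}$ ($M = - \frac{20}{-15} = \left(-20\right) \left(- \frac{1}{15}\right) = \frac{4}{3} \approx 1.3333$)
$M + l{\left(0 \right)} = \frac{4}{3} - 204 = - \frac{608}{3}$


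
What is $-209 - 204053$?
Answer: $-204262$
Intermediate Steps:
$-209 - 204053 = -204262$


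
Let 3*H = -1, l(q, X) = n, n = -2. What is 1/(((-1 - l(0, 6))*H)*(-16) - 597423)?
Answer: -3/1792253 ≈ -1.6739e-6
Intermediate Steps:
l(q, X) = -2
H = -1/3 (H = (1/3)*(-1) = -1/3 ≈ -0.33333)
1/(((-1 - l(0, 6))*H)*(-16) - 597423) = 1/(((-1 - 1*(-2))*(-1/3))*(-16) - 597423) = 1/(((-1 + 2)*(-1/3))*(-16) - 597423) = 1/((1*(-1/3))*(-16) - 597423) = 1/(-1/3*(-16) - 597423) = 1/(16/3 - 597423) = 1/(-1792253/3) = -3/1792253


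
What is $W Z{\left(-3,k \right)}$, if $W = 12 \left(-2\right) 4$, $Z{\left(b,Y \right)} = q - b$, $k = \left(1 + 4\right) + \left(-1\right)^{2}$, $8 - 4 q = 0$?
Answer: $-480$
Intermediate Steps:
$q = 2$ ($q = 2 - 0 = 2 + 0 = 2$)
$k = 6$ ($k = 5 + 1 = 6$)
$Z{\left(b,Y \right)} = 2 - b$
$W = -96$ ($W = \left(-24\right) 4 = -96$)
$W Z{\left(-3,k \right)} = - 96 \left(2 - -3\right) = - 96 \left(2 + 3\right) = \left(-96\right) 5 = -480$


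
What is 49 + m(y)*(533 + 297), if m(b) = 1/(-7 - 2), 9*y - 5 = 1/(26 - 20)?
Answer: -389/9 ≈ -43.222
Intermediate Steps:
y = 31/54 (y = 5/9 + 1/(9*(26 - 20)) = 5/9 + (1/9)/6 = 5/9 + (1/9)*(1/6) = 5/9 + 1/54 = 31/54 ≈ 0.57407)
m(b) = -1/9 (m(b) = 1/(-9) = -1/9)
49 + m(y)*(533 + 297) = 49 - (533 + 297)/9 = 49 - 1/9*830 = 49 - 830/9 = -389/9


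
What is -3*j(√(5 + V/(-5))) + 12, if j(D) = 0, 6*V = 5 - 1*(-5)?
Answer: 12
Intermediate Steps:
V = 5/3 (V = (5 - 1*(-5))/6 = (5 + 5)/6 = (⅙)*10 = 5/3 ≈ 1.6667)
-3*j(√(5 + V/(-5))) + 12 = -3*0 + 12 = 0 + 12 = 12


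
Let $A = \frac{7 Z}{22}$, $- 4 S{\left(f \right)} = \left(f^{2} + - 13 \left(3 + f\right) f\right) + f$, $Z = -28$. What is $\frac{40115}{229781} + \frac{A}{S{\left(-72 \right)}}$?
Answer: $\frac{467014963}{2684301642} \approx 0.17398$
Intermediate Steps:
$S{\left(f \right)} = - \frac{f}{4} - \frac{f^{2}}{4} - \frac{f \left(-39 - 13 f\right)}{4}$ ($S{\left(f \right)} = - \frac{\left(f^{2} + - 13 \left(3 + f\right) f\right) + f}{4} = - \frac{\left(f^{2} + \left(-39 - 13 f\right) f\right) + f}{4} = - \frac{\left(f^{2} + f \left(-39 - 13 f\right)\right) + f}{4} = - \frac{f + f^{2} + f \left(-39 - 13 f\right)}{4} = - \frac{f}{4} - \frac{f^{2}}{4} - \frac{f \left(-39 - 13 f\right)}{4}$)
$A = - \frac{98}{11}$ ($A = \frac{7 \left(-28\right)}{22} = \left(-196\right) \frac{1}{22} = - \frac{98}{11} \approx -8.9091$)
$\frac{40115}{229781} + \frac{A}{S{\left(-72 \right)}} = \frac{40115}{229781} - \frac{98}{11 \cdot \frac{1}{2} \left(-72\right) \left(19 + 6 \left(-72\right)\right)} = 40115 \cdot \frac{1}{229781} - \frac{98}{11 \cdot \frac{1}{2} \left(-72\right) \left(19 - 432\right)} = \frac{40115}{229781} - \frac{98}{11 \cdot \frac{1}{2} \left(-72\right) \left(-413\right)} = \frac{40115}{229781} - \frac{98}{11 \cdot 14868} = \frac{40115}{229781} - \frac{7}{11682} = \frac{467014963}{2684301642}$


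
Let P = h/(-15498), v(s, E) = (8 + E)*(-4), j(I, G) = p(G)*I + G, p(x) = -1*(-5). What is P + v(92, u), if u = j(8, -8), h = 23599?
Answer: -2503279/15498 ≈ -161.52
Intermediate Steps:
p(x) = 5
j(I, G) = G + 5*I (j(I, G) = 5*I + G = G + 5*I)
u = 32 (u = -8 + 5*8 = -8 + 40 = 32)
v(s, E) = -32 - 4*E
P = -23599/15498 (P = 23599/(-15498) = 23599*(-1/15498) = -23599/15498 ≈ -1.5227)
P + v(92, u) = -23599/15498 + (-32 - 4*32) = -23599/15498 + (-32 - 128) = -23599/15498 - 160 = -2503279/15498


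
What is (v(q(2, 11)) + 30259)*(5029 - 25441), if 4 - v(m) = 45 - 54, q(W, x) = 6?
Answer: -617912064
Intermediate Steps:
v(m) = 13 (v(m) = 4 - (45 - 54) = 4 - 1*(-9) = 4 + 9 = 13)
(v(q(2, 11)) + 30259)*(5029 - 25441) = (13 + 30259)*(5029 - 25441) = 30272*(-20412) = -617912064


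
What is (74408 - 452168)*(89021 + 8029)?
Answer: -36661608000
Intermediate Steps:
(74408 - 452168)*(89021 + 8029) = -377760*97050 = -36661608000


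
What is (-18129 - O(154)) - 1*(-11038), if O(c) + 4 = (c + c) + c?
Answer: -7549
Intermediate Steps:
O(c) = -4 + 3*c (O(c) = -4 + ((c + c) + c) = -4 + (2*c + c) = -4 + 3*c)
(-18129 - O(154)) - 1*(-11038) = (-18129 - (-4 + 3*154)) - 1*(-11038) = (-18129 - (-4 + 462)) + 11038 = (-18129 - 1*458) + 11038 = (-18129 - 458) + 11038 = -18587 + 11038 = -7549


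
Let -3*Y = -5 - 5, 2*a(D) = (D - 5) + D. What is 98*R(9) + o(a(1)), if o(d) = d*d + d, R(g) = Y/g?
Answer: 4001/108 ≈ 37.046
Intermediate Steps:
a(D) = -5/2 + D (a(D) = ((D - 5) + D)/2 = ((-5 + D) + D)/2 = (-5 + 2*D)/2 = -5/2 + D)
Y = 10/3 (Y = -(-5 - 5)/3 = -⅓*(-10) = 10/3 ≈ 3.3333)
R(g) = 10/(3*g)
o(d) = d + d² (o(d) = d² + d = d + d²)
98*R(9) + o(a(1)) = 98*((10/3)/9) + (-5/2 + 1)*(1 + (-5/2 + 1)) = 98*((10/3)*(⅑)) - 3*(1 - 3/2)/2 = 98*(10/27) - 3/2*(-½) = 980/27 + ¾ = 4001/108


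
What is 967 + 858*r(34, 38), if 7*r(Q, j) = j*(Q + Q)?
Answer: 2223841/7 ≈ 3.1769e+5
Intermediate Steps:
r(Q, j) = 2*Q*j/7 (r(Q, j) = (j*(Q + Q))/7 = (j*(2*Q))/7 = (2*Q*j)/7 = 2*Q*j/7)
967 + 858*r(34, 38) = 967 + 858*((2/7)*34*38) = 967 + 858*(2584/7) = 967 + 2217072/7 = 2223841/7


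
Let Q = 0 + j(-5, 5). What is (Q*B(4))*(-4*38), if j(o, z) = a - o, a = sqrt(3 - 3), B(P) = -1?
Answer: 760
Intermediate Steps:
a = 0 (a = sqrt(0) = 0)
j(o, z) = -o (j(o, z) = 0 - o = -o)
Q = 5 (Q = 0 - 1*(-5) = 0 + 5 = 5)
(Q*B(4))*(-4*38) = (5*(-1))*(-4*38) = -5*(-152) = 760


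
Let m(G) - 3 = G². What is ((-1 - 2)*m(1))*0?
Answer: 0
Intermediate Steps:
m(G) = 3 + G²
((-1 - 2)*m(1))*0 = ((-1 - 2)*(3 + 1²))*0 = -3*(3 + 1)*0 = -3*4*0 = -12*0 = 0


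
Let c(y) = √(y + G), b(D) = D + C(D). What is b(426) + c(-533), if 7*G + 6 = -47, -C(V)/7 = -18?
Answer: 552 + 2*I*√6622/7 ≈ 552.0 + 23.25*I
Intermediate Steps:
C(V) = 126 (C(V) = -7*(-18) = 126)
b(D) = 126 + D (b(D) = D + 126 = 126 + D)
G = -53/7 (G = -6/7 + (⅐)*(-47) = -6/7 - 47/7 = -53/7 ≈ -7.5714)
c(y) = √(-53/7 + y) (c(y) = √(y - 53/7) = √(-53/7 + y))
b(426) + c(-533) = (126 + 426) + √(-371 + 49*(-533))/7 = 552 + √(-371 - 26117)/7 = 552 + √(-26488)/7 = 552 + (2*I*√6622)/7 = 552 + 2*I*√6622/7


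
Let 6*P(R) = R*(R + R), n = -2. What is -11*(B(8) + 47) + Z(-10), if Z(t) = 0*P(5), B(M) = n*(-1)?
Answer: -539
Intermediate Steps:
P(R) = R²/3 (P(R) = (R*(R + R))/6 = (R*(2*R))/6 = (2*R²)/6 = R²/3)
B(M) = 2 (B(M) = -2*(-1) = 2)
Z(t) = 0 (Z(t) = 0*((⅓)*5²) = 0*((⅓)*25) = 0*(25/3) = 0)
-11*(B(8) + 47) + Z(-10) = -11*(2 + 47) + 0 = -11*49 + 0 = -539 + 0 = -539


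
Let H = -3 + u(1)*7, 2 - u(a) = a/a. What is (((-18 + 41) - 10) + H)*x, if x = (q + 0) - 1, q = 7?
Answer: 102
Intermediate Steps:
u(a) = 1 (u(a) = 2 - a/a = 2 - 1*1 = 2 - 1 = 1)
x = 6 (x = (7 + 0) - 1 = 7 - 1 = 6)
H = 4 (H = -3 + 1*7 = -3 + 7 = 4)
(((-18 + 41) - 10) + H)*x = (((-18 + 41) - 10) + 4)*6 = ((23 - 10) + 4)*6 = (13 + 4)*6 = 17*6 = 102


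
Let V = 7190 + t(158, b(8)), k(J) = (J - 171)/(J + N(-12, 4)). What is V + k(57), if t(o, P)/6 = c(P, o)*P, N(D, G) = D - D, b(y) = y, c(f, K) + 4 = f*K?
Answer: 67668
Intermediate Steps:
c(f, K) = -4 + K*f (c(f, K) = -4 + f*K = -4 + K*f)
N(D, G) = 0
k(J) = (-171 + J)/J (k(J) = (J - 171)/(J + 0) = (-171 + J)/J)
t(o, P) = 6*P*(-4 + P*o) (t(o, P) = 6*((-4 + o*P)*P) = 6*((-4 + P*o)*P) = 6*(P*(-4 + P*o)) = 6*P*(-4 + P*o))
V = 67670 (V = 7190 + 6*8*(-4 + 8*158) = 7190 + 6*8*(-4 + 1264) = 7190 + 6*8*1260 = 7190 + 60480 = 67670)
V + k(57) = 67670 + (-171 + 57)/57 = 67670 + (1/57)*(-114) = 67670 - 2 = 67668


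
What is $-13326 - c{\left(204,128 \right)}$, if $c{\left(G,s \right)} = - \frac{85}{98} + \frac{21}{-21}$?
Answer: $- \frac{1305765}{98} \approx -13324.0$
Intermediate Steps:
$c{\left(G,s \right)} = - \frac{183}{98}$ ($c{\left(G,s \right)} = \left(-85\right) \frac{1}{98} + 21 \left(- \frac{1}{21}\right) = - \frac{85}{98} - 1 = - \frac{183}{98}$)
$-13326 - c{\left(204,128 \right)} = -13326 - - \frac{183}{98} = -13326 + \frac{183}{98} = - \frac{1305765}{98}$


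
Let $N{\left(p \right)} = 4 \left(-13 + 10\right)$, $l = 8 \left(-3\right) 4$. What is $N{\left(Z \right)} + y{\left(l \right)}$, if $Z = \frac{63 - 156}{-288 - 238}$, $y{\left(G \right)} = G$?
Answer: $-108$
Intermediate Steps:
$l = -96$ ($l = \left(-24\right) 4 = -96$)
$Z = \frac{93}{526}$ ($Z = - \frac{93}{-526} = \left(-93\right) \left(- \frac{1}{526}\right) = \frac{93}{526} \approx 0.17681$)
$N{\left(p \right)} = -12$ ($N{\left(p \right)} = 4 \left(-3\right) = -12$)
$N{\left(Z \right)} + y{\left(l \right)} = -12 - 96 = -108$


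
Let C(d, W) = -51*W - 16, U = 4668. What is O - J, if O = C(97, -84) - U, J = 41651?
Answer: -42051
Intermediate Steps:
C(d, W) = -16 - 51*W
O = -400 (O = (-16 - 51*(-84)) - 1*4668 = (-16 + 4284) - 4668 = 4268 - 4668 = -400)
O - J = -400 - 1*41651 = -400 - 41651 = -42051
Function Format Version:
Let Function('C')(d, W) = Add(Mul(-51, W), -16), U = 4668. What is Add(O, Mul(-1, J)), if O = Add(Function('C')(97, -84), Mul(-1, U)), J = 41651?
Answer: -42051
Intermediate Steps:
Function('C')(d, W) = Add(-16, Mul(-51, W))
O = -400 (O = Add(Add(-16, Mul(-51, -84)), Mul(-1, 4668)) = Add(Add(-16, 4284), -4668) = Add(4268, -4668) = -400)
Add(O, Mul(-1, J)) = Add(-400, Mul(-1, 41651)) = Add(-400, -41651) = -42051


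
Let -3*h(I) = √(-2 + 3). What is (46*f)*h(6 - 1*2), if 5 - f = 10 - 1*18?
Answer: -598/3 ≈ -199.33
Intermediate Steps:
h(I) = -⅓ (h(I) = -√(-2 + 3)/3 = -√1/3 = -⅓*1 = -⅓)
f = 13 (f = 5 - (10 - 1*18) = 5 - (10 - 18) = 5 - 1*(-8) = 5 + 8 = 13)
(46*f)*h(6 - 1*2) = (46*13)*(-⅓) = 598*(-⅓) = -598/3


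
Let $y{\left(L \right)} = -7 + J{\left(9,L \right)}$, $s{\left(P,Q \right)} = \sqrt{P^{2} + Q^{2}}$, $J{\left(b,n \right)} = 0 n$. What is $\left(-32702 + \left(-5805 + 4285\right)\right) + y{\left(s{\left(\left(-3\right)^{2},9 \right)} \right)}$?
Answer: $-34229$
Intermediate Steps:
$J{\left(b,n \right)} = 0$
$y{\left(L \right)} = -7$ ($y{\left(L \right)} = -7 + 0 = -7$)
$\left(-32702 + \left(-5805 + 4285\right)\right) + y{\left(s{\left(\left(-3\right)^{2},9 \right)} \right)} = \left(-32702 + \left(-5805 + 4285\right)\right) - 7 = \left(-32702 - 1520\right) - 7 = -34222 - 7 = -34229$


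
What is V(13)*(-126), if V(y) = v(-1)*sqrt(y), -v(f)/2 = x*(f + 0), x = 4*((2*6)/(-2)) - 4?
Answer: 7056*sqrt(13) ≈ 25441.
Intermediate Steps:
x = -28 (x = 4*(12*(-1/2)) - 4 = 4*(-6) - 4 = -24 - 4 = -28)
v(f) = 56*f (v(f) = -(-56)*(f + 0) = -(-56)*f = 56*f)
V(y) = -56*sqrt(y) (V(y) = (56*(-1))*sqrt(y) = -56*sqrt(y))
V(13)*(-126) = -56*sqrt(13)*(-126) = 7056*sqrt(13)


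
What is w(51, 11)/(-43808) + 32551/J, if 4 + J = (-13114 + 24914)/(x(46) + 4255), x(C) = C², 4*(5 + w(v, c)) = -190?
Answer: -4542504190379/299734336 ≈ -15155.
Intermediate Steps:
w(v, c) = -105/2 (w(v, c) = -5 + (¼)*(-190) = -5 - 95/2 = -105/2)
J = -13684/6371 (J = -4 + (-13114 + 24914)/(46² + 4255) = -4 + 11800/(2116 + 4255) = -4 + 11800/6371 = -13684/6371 ≈ -2.1479)
w(51, 11)/(-43808) + 32551/J = -105/2/(-43808) + 32551/(-13684/6371) = -105/2*(-1/43808) + 32551*(-6371/13684) = 105/87616 - 207382421/13684 = -4542504190379/299734336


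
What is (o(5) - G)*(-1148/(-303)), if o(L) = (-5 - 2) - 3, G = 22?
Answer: -36736/303 ≈ -121.24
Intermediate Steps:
o(L) = -10 (o(L) = -7 - 3 = -10)
(o(5) - G)*(-1148/(-303)) = (-10 - 1*22)*(-1148/(-303)) = (-10 - 22)*(-1148*(-1/303)) = -32*1148/303 = -36736/303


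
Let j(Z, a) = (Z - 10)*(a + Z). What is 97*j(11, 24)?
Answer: 3395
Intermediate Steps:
j(Z, a) = (-10 + Z)*(Z + a)
97*j(11, 24) = 97*(11**2 - 10*11 - 10*24 + 11*24) = 97*(121 - 110 - 240 + 264) = 97*35 = 3395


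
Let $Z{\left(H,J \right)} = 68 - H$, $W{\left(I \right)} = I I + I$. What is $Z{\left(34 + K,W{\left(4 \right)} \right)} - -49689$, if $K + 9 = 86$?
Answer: $49646$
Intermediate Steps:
$K = 77$ ($K = -9 + 86 = 77$)
$W{\left(I \right)} = I + I^{2}$ ($W{\left(I \right)} = I^{2} + I = I + I^{2}$)
$Z{\left(34 + K,W{\left(4 \right)} \right)} - -49689 = \left(68 - \left(34 + 77\right)\right) - -49689 = \left(68 - 111\right) + 49689 = -43 + 49689 = 49646$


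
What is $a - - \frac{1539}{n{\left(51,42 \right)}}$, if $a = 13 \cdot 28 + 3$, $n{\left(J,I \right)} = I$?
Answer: $\frac{5651}{14} \approx 403.64$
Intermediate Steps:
$a = 367$ ($a = 364 + 3 = 367$)
$a - - \frac{1539}{n{\left(51,42 \right)}} = 367 - - \frac{1539}{42} = 367 - \left(-1539\right) \frac{1}{42} = 367 - - \frac{513}{14} = 367 + \frac{513}{14} = \frac{5651}{14}$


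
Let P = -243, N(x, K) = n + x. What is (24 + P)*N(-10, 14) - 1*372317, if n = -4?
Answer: -369251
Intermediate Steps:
N(x, K) = -4 + x
(24 + P)*N(-10, 14) - 1*372317 = (24 - 243)*(-4 - 10) - 1*372317 = -219*(-14) - 372317 = 3066 - 372317 = -369251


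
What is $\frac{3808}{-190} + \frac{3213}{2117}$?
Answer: $- \frac{3725533}{201115} \approx -18.524$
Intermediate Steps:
$\frac{3808}{-190} + \frac{3213}{2117} = 3808 \left(- \frac{1}{190}\right) + 3213 \cdot \frac{1}{2117} = - \frac{1904}{95} + \frac{3213}{2117} = - \frac{3725533}{201115}$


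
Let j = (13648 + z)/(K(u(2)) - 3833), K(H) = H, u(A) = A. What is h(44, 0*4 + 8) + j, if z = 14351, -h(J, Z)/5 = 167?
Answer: -1075628/1277 ≈ -842.31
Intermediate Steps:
h(J, Z) = -835 (h(J, Z) = -5*167 = -835)
j = -9333/1277 (j = (13648 + 14351)/(2 - 3833) = 27999/(-3831) = 27999*(-1/3831) = -9333/1277 ≈ -7.3085)
h(44, 0*4 + 8) + j = -835 - 9333/1277 = -1075628/1277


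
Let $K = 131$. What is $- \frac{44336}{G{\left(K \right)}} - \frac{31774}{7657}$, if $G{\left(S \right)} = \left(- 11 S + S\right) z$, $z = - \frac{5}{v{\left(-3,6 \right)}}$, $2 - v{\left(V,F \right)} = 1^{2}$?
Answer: $- \frac{273800226}{25076675} \approx -10.919$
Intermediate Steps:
$v{\left(V,F \right)} = 1$ ($v{\left(V,F \right)} = 2 - 1^{2} = 2 - 1 = 1$)
$z = -5$ ($z = - \frac{5}{1} = \left(-5\right) 1 = -5$)
$G{\left(S \right)} = 50 S$ ($G{\left(S \right)} = \left(- 11 S + S\right) \left(-5\right) = - 10 S \left(-5\right) = 50 S$)
$- \frac{44336}{G{\left(K \right)}} - \frac{31774}{7657} = - \frac{44336}{50 \cdot 131} - \frac{31774}{7657} = - \frac{44336}{6550} - \frac{31774}{7657} = \left(-44336\right) \frac{1}{6550} - \frac{31774}{7657} = - \frac{22168}{3275} - \frac{31774}{7657} = - \frac{273800226}{25076675}$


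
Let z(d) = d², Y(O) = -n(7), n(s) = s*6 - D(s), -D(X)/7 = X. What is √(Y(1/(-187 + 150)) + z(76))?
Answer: √5685 ≈ 75.399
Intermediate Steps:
D(X) = -7*X
n(s) = 13*s (n(s) = s*6 - (-7)*s = 6*s + 7*s = 13*s)
Y(O) = -91 (Y(O) = -13*7 = -1*91 = -91)
√(Y(1/(-187 + 150)) + z(76)) = √(-91 + 76²) = √(-91 + 5776) = √5685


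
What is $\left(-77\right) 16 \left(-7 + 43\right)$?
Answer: $-44352$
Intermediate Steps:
$\left(-77\right) 16 \left(-7 + 43\right) = \left(-1232\right) 36 = -44352$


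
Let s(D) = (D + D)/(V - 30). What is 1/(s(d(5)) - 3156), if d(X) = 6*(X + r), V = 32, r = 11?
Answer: -1/3060 ≈ -0.00032680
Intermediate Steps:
d(X) = 66 + 6*X (d(X) = 6*(X + 11) = 6*(11 + X) = 66 + 6*X)
s(D) = D (s(D) = (D + D)/(32 - 30) = (2*D)/2 = (2*D)*(½) = D)
1/(s(d(5)) - 3156) = 1/((66 + 6*5) - 3156) = 1/((66 + 30) - 3156) = 1/(96 - 3156) = 1/(-3060) = -1/3060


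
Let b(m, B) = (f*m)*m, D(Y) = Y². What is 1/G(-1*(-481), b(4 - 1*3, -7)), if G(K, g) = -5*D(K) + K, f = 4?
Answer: -1/1156324 ≈ -8.6481e-7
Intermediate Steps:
b(m, B) = 4*m² (b(m, B) = (4*m)*m = 4*m²)
G(K, g) = K - 5*K² (G(K, g) = -5*K² + K = K - 5*K²)
1/G(-1*(-481), b(4 - 1*3, -7)) = 1/((-1*(-481))*(1 - (-5)*(-481))) = 1/(481*(1 - 5*481)) = 1/(481*(1 - 2405)) = 1/(481*(-2404)) = 1/(-1156324) = -1/1156324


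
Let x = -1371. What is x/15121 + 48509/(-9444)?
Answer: -746452313/142802724 ≈ -5.2272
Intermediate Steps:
x/15121 + 48509/(-9444) = -1371/15121 + 48509/(-9444) = -1371*1/15121 + 48509*(-1/9444) = -1371/15121 - 48509/9444 = -746452313/142802724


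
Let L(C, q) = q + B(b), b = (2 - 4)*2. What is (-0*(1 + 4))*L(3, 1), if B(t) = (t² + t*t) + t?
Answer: 0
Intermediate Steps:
b = -4 (b = -2*2 = -4)
B(t) = t + 2*t² (B(t) = (t² + t²) + t = 2*t² + t = t + 2*t²)
L(C, q) = 28 + q (L(C, q) = q - 4*(1 + 2*(-4)) = q - 4*(1 - 8) = q - 4*(-7) = q + 28 = 28 + q)
(-0*(1 + 4))*L(3, 1) = (-0*(1 + 4))*(28 + 1) = -0*5*29 = -9*0*29 = 0*29 = 0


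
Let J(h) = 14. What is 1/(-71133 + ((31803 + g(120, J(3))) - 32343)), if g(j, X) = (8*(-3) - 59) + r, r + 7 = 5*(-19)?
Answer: -1/71858 ≈ -1.3916e-5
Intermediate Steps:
r = -102 (r = -7 + 5*(-19) = -7 - 95 = -102)
g(j, X) = -185 (g(j, X) = (8*(-3) - 59) - 102 = (-24 - 59) - 102 = -83 - 102 = -185)
1/(-71133 + ((31803 + g(120, J(3))) - 32343)) = 1/(-71133 + ((31803 - 185) - 32343)) = 1/(-71133 + (31618 - 32343)) = 1/(-71133 - 725) = 1/(-71858) = -1/71858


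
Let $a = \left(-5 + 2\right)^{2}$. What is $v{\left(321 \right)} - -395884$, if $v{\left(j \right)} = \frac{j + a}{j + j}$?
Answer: $\frac{42359643}{107} \approx 3.9588 \cdot 10^{5}$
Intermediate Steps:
$a = 9$ ($a = \left(-3\right)^{2} = 9$)
$v{\left(j \right)} = \frac{9 + j}{2 j}$ ($v{\left(j \right)} = \frac{j + 9}{j + j} = \frac{9 + j}{2 j}$)
$v{\left(321 \right)} - -395884 = \frac{9 + 321}{2 \cdot 321} - -395884 = \frac{1}{2} \cdot \frac{1}{321} \cdot 330 + 395884 = \frac{55}{107} + 395884 = \frac{42359643}{107}$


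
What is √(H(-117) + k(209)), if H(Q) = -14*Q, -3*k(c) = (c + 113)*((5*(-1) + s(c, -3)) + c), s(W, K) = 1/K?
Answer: 20*I*√455/3 ≈ 142.2*I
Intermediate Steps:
k(c) = -(113 + c)*(-16/3 + c)/3 (k(c) = -(c + 113)*((5*(-1) + 1/(-3)) + c)/3 = -(113 + c)*((-5 - ⅓) + c)/3 = -(113 + c)*(-16/3 + c)/3)
√(H(-117) + k(209)) = √(-14*(-117) + (1808/9 - 323/9*209 - ⅓*209²)) = √(1638 + (1808/9 - 67507/9 - ⅓*43681)) = √(1638 + (1808/9 - 67507/9 - 43681/3)) = √(1638 - 196742/9) = √(-182000/9) = 20*I*√455/3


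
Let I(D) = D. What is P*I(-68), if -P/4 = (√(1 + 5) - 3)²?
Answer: 4080 - 1632*√6 ≈ 82.433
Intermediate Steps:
P = -4*(-3 + √6)² (P = -4*(√(1 + 5) - 3)² = -4*(√6 - 3)² = -4*(-3 + √6)² ≈ -1.2122)
P*I(-68) = (-60 + 24*√6)*(-68) = 4080 - 1632*√6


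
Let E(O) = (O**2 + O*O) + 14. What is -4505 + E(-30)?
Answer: -2691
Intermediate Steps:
E(O) = 14 + 2*O**2 (E(O) = (O**2 + O**2) + 14 = 2*O**2 + 14 = 14 + 2*O**2)
-4505 + E(-30) = -4505 + (14 + 2*(-30)**2) = -4505 + (14 + 2*900) = -4505 + (14 + 1800) = -4505 + 1814 = -2691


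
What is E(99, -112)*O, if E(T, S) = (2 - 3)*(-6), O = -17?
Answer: -102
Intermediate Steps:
E(T, S) = 6 (E(T, S) = -1*(-6) = 6)
E(99, -112)*O = 6*(-17) = -102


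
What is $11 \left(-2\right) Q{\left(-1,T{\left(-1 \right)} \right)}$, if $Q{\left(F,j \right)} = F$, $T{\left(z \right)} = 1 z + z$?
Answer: $22$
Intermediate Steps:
$T{\left(z \right)} = 2 z$ ($T{\left(z \right)} = z + z = 2 z$)
$11 \left(-2\right) Q{\left(-1,T{\left(-1 \right)} \right)} = 11 \left(-2\right) \left(-1\right) = \left(-22\right) \left(-1\right) = 22$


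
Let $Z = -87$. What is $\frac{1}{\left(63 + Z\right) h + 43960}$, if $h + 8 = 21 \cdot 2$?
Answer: $\frac{1}{43144} \approx 2.3178 \cdot 10^{-5}$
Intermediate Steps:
$h = 34$ ($h = -8 + 21 \cdot 2 = -8 + 42 = 34$)
$\frac{1}{\left(63 + Z\right) h + 43960} = \frac{1}{\left(63 - 87\right) 34 + 43960} = \frac{1}{\left(-24\right) 34 + 43960} = \frac{1}{-816 + 43960} = \frac{1}{43144}$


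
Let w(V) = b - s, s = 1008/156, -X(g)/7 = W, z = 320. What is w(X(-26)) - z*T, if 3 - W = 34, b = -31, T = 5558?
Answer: -23121767/13 ≈ -1.7786e+6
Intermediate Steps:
W = -31 (W = 3 - 1*34 = 3 - 34 = -31)
X(g) = 217 (X(g) = -7*(-31) = 217)
s = 84/13 (s = 1008*(1/156) = 84/13 ≈ 6.4615)
w(V) = -487/13 (w(V) = -31 - 1*84/13 = -31 - 84/13 = -487/13)
w(X(-26)) - z*T = -487/13 - 320*5558 = -487/13 - 1*1778560 = -487/13 - 1778560 = -23121767/13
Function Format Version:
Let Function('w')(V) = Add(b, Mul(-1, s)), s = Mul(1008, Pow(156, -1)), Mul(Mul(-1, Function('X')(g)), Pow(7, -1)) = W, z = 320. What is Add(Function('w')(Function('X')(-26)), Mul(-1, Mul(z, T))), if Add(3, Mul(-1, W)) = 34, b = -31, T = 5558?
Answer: Rational(-23121767, 13) ≈ -1.7786e+6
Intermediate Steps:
W = -31 (W = Add(3, Mul(-1, 34)) = Add(3, -34) = -31)
Function('X')(g) = 217 (Function('X')(g) = Mul(-7, -31) = 217)
s = Rational(84, 13) (s = Mul(1008, Rational(1, 156)) = Rational(84, 13) ≈ 6.4615)
Function('w')(V) = Rational(-487, 13) (Function('w')(V) = Add(-31, Mul(-1, Rational(84, 13))) = Add(-31, Rational(-84, 13)) = Rational(-487, 13))
Add(Function('w')(Function('X')(-26)), Mul(-1, Mul(z, T))) = Add(Rational(-487, 13), Mul(-1, Mul(320, 5558))) = Add(Rational(-487, 13), Mul(-1, 1778560)) = Add(Rational(-487, 13), -1778560) = Rational(-23121767, 13)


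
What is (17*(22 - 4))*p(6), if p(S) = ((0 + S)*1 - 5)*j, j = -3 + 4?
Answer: 306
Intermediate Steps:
j = 1
p(S) = -5 + S (p(S) = ((0 + S)*1 - 5)*1 = (S*1 - 5)*1 = (S - 5)*1 = (-5 + S)*1 = -5 + S)
(17*(22 - 4))*p(6) = (17*(22 - 4))*(-5 + 6) = (17*18)*1 = 306*1 = 306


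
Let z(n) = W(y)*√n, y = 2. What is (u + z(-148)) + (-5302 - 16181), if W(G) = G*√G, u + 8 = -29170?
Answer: -50661 + 4*I*√74 ≈ -50661.0 + 34.409*I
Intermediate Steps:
u = -29178 (u = -8 - 29170 = -29178)
W(G) = G^(3/2)
z(n) = 2*√2*√n (z(n) = 2^(3/2)*√n = (2*√2)*√n = 2*√2*√n)
(u + z(-148)) + (-5302 - 16181) = (-29178 + 2*√2*√(-148)) + (-5302 - 16181) = (-29178 + 2*√2*(2*I*√37)) - 21483 = (-29178 + 4*I*√74) - 21483 = -50661 + 4*I*√74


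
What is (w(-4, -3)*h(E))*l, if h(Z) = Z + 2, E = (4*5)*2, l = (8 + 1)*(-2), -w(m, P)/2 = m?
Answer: -6048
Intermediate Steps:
w(m, P) = -2*m
l = -18 (l = 9*(-2) = -18)
E = 40 (E = 20*2 = 40)
h(Z) = 2 + Z
(w(-4, -3)*h(E))*l = ((-2*(-4))*(2 + 40))*(-18) = (8*42)*(-18) = 336*(-18) = -6048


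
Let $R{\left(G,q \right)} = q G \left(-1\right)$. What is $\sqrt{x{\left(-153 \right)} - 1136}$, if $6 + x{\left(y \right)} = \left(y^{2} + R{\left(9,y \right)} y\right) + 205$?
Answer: $7 i \sqrt{3841} \approx 433.83 i$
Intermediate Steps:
$R{\left(G,q \right)} = - G q$ ($R{\left(G,q \right)} = G q \left(-1\right) = - G q$)
$x{\left(y \right)} = 199 - 8 y^{2}$ ($x{\left(y \right)} = -6 + \left(\left(y^{2} + \left(-1\right) 9 y y\right) + 205\right) = -6 + \left(\left(y^{2} + - 9 y y\right) + 205\right) = -6 + \left(\left(y^{2} - 9 y^{2}\right) + 205\right) = -6 - \left(-205 + 8 y^{2}\right) = 199 - 8 y^{2}$)
$\sqrt{x{\left(-153 \right)} - 1136} = \sqrt{\left(199 - 8 \left(-153\right)^{2}\right) - 1136} = \sqrt{\left(199 - 187272\right) - 1136} = \sqrt{-187073 - 1136} = \sqrt{-188209} = 7 i \sqrt{3841}$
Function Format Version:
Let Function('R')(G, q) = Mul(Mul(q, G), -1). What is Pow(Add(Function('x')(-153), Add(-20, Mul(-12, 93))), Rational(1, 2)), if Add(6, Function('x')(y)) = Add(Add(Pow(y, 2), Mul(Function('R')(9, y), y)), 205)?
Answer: Mul(7, I, Pow(3841, Rational(1, 2))) ≈ Mul(433.83, I)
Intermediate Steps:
Function('R')(G, q) = Mul(-1, G, q) (Function('R')(G, q) = Mul(Mul(G, q), -1) = Mul(-1, G, q))
Function('x')(y) = Add(199, Mul(-8, Pow(y, 2))) (Function('x')(y) = Add(-6, Add(Add(Pow(y, 2), Mul(Mul(-1, 9, y), y)), 205)) = Add(-6, Add(Add(Pow(y, 2), Mul(Mul(-9, y), y)), 205)) = Add(-6, Add(Add(Pow(y, 2), Mul(-9, Pow(y, 2))), 205)) = Add(-6, Add(Mul(-8, Pow(y, 2)), 205)) = Add(-6, Add(205, Mul(-8, Pow(y, 2)))) = Add(199, Mul(-8, Pow(y, 2))))
Pow(Add(Function('x')(-153), Add(-20, Mul(-12, 93))), Rational(1, 2)) = Pow(Add(Add(199, Mul(-8, Pow(-153, 2))), Add(-20, Mul(-12, 93))), Rational(1, 2)) = Pow(Add(Add(199, Mul(-8, 23409)), Add(-20, -1116)), Rational(1, 2)) = Pow(Add(Add(199, -187272), -1136), Rational(1, 2)) = Pow(Add(-187073, -1136), Rational(1, 2)) = Pow(-188209, Rational(1, 2)) = Mul(7, I, Pow(3841, Rational(1, 2)))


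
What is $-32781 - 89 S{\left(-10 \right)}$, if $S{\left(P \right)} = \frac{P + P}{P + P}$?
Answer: $-32870$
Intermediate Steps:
$S{\left(P \right)} = 1$ ($S{\left(P \right)} = \frac{2 P}{2 P} = 2 P \frac{1}{2 P} = 1$)
$-32781 - 89 S{\left(-10 \right)} = -32781 - 89 = -32870$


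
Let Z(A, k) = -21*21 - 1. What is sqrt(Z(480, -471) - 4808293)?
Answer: I*sqrt(4808735) ≈ 2192.9*I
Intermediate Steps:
Z(A, k) = -442 (Z(A, k) = -441 - 1 = -442)
sqrt(Z(480, -471) - 4808293) = sqrt(-442 - 4808293) = sqrt(-4808735) = I*sqrt(4808735)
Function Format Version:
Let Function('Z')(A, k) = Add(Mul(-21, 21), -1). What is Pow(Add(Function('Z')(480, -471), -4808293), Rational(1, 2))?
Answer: Mul(I, Pow(4808735, Rational(1, 2))) ≈ Mul(2192.9, I)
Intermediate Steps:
Function('Z')(A, k) = -442 (Function('Z')(A, k) = Add(-441, -1) = -442)
Pow(Add(Function('Z')(480, -471), -4808293), Rational(1, 2)) = Pow(Add(-442, -4808293), Rational(1, 2)) = Pow(-4808735, Rational(1, 2)) = Mul(I, Pow(4808735, Rational(1, 2)))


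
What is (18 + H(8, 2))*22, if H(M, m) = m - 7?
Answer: 286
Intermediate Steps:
H(M, m) = -7 + m
(18 + H(8, 2))*22 = (18 + (-7 + 2))*22 = (18 - 5)*22 = 13*22 = 286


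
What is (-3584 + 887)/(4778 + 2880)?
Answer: -2697/7658 ≈ -0.35218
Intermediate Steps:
(-3584 + 887)/(4778 + 2880) = -2697/7658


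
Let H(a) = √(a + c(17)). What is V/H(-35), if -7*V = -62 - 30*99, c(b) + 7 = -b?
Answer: -3032*I*√59/413 ≈ -56.39*I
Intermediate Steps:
c(b) = -7 - b
V = 3032/7 (V = -(-62 - 30*99)/7 = -(-62 - 2970)/7 = -⅐*(-3032) = 3032/7 ≈ 433.14)
H(a) = √(-24 + a) (H(a) = √(a + (-7 - 1*17)) = √(a + (-7 - 17)) = √(a - 24) = √(-24 + a))
V/H(-35) = 3032/(7*(√(-24 - 35))) = 3032/(7*(√(-59))) = 3032/(7*((I*√59))) = 3032*(-I*√59/59)/7 = -3032*I*√59/413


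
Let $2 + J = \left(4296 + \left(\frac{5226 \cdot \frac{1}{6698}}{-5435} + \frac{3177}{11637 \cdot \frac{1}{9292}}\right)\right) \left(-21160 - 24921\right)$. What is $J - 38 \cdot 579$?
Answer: $- \frac{7410778800771065911}{23534946795} \approx -3.1488 \cdot 10^{8}$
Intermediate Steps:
$J = - \frac{7410260984871682321}{23534946795}$ ($J = -2 + \left(4296 + \left(\frac{5226 \cdot \frac{1}{6698}}{-5435} + \frac{3177}{11637 \cdot \frac{1}{9292}}\right)\right) \left(-21160 - 24921\right) = -2 + \left(4296 + \left(5226 \cdot \frac{1}{6698} \left(- \frac{1}{5435}\right) + \frac{3177}{11637 \cdot \frac{1}{9292}}\right)\right) \left(-46081\right) = -2 + \left(4296 + \left(\frac{2613}{3349} \left(- \frac{1}{5435}\right) + \frac{3177}{\frac{11637}{9292}}\right)\right) \left(-46081\right) = -2 + \left(4296 + \left(- \frac{2613}{18201815} + 3177 \cdot \frac{9292}{11637}\right)\right) \left(-46081\right) = -2 + \left(4296 + \left(- \frac{2613}{18201815} + \frac{3280076}{1293}\right)\right) \left(-46081\right) = -2 + \left(4296 + \frac{59703333159331}{23534946795}\right) \left(-46081\right) = -2 + \frac{160809464590651}{23534946795} \left(-46081\right) = -2 - \frac{7410260937801788731}{23534946795} = - \frac{7410260984871682321}{23534946795} \approx -3.1486 \cdot 10^{8}$)
$J - 38 \cdot 579 = - \frac{7410260984871682321}{23534946795} - 38 \cdot 579 = - \frac{7410260984871682321}{23534946795} - 22002 = - \frac{7410778800771065911}{23534946795}$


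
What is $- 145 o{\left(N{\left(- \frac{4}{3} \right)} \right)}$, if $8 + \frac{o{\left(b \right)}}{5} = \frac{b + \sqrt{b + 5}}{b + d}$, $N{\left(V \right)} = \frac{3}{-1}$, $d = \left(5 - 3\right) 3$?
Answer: $6525 - \frac{725 \sqrt{2}}{3} \approx 6183.2$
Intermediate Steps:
$d = 6$ ($d = 2 \cdot 3 = 6$)
$N{\left(V \right)} = -3$ ($N{\left(V \right)} = 3 \left(-1\right) = -3$)
$o{\left(b \right)} = -40 + \frac{5 \left(b + \sqrt{5 + b}\right)}{6 + b}$ ($o{\left(b \right)} = -40 + 5 \frac{b + \sqrt{b + 5}}{b + 6} = -40 + 5 \frac{b + \sqrt{5 + b}}{6 + b} = -40 + \frac{5 \left(b + \sqrt{5 + b}\right)}{6 + b}$)
$- 145 o{\left(N{\left(- \frac{4}{3} \right)} \right)} = - 145 \frac{5 \left(-48 + \sqrt{5 - 3} - -21\right)}{6 - 3} = - 145 \frac{5 \left(-48 + \sqrt{2} + 21\right)}{3} = - 145 \cdot 5 \cdot \frac{1}{3} \left(-27 + \sqrt{2}\right) = - 145 \left(-45 + \frac{5 \sqrt{2}}{3}\right) = 6525 - \frac{725 \sqrt{2}}{3}$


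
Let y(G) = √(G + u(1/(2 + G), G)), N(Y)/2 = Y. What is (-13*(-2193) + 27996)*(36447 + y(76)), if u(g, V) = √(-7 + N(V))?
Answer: 2059437735 + 56505*√(76 + √145) ≈ 2.0600e+9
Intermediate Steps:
N(Y) = 2*Y
u(g, V) = √(-7 + 2*V)
y(G) = √(G + √(-7 + 2*G))
(-13*(-2193) + 27996)*(36447 + y(76)) = (-13*(-2193) + 27996)*(36447 + √(76 + √(-7 + 2*76))) = (28509 + 27996)*(36447 + √(76 + √(-7 + 152))) = 56505*(36447 + √(76 + √145)) = 2059437735 + 56505*√(76 + √145)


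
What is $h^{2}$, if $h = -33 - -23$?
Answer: $100$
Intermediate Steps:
$h = -10$ ($h = -33 + 23 = -10$)
$h^{2} = \left(-10\right)^{2} = 100$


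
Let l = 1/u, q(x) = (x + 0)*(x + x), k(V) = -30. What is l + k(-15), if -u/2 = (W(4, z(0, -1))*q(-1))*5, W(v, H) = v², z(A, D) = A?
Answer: -9601/320 ≈ -30.003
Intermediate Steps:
q(x) = 2*x² (q(x) = x*(2*x) = 2*x²)
u = -320 (u = -2*4²*(2*(-1)²)*5 = -2*16*(2*1)*5 = -2*16*2*5 = -64*5 = -2*160 = -320)
l = -1/320 (l = 1/(-320) = -1/320 ≈ -0.0031250)
l + k(-15) = -1/320 - 30 = -9601/320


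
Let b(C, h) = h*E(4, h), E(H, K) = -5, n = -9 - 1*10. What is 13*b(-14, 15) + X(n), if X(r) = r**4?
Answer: 129346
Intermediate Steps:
n = -19 (n = -9 - 10 = -19)
b(C, h) = -5*h (b(C, h) = h*(-5) = -5*h)
13*b(-14, 15) + X(n) = 13*(-5*15) + (-19)**4 = 13*(-75) + 130321 = -975 + 130321 = 129346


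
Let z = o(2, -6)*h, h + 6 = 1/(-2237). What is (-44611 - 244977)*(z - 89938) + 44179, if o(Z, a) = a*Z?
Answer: 58216041073663/2237 ≈ 2.6024e+10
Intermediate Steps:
o(Z, a) = Z*a
h = -13423/2237 (h = -6 + 1/(-2237) = -6 - 1/2237 = -13423/2237 ≈ -6.0005)
z = 161076/2237 (z = (2*(-6))*(-13423/2237) = -12*(-13423/2237) = 161076/2237 ≈ 72.005)
(-44611 - 244977)*(z - 89938) + 44179 = (-44611 - 244977)*(161076/2237 - 89938) + 44179 = -289588*(-201030230/2237) + 44179 = 58215942245240/2237 + 44179 = 58216041073663/2237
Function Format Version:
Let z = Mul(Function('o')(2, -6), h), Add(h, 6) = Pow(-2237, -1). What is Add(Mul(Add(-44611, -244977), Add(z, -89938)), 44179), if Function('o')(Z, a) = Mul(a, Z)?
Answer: Rational(58216041073663, 2237) ≈ 2.6024e+10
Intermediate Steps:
Function('o')(Z, a) = Mul(Z, a)
h = Rational(-13423, 2237) (h = Add(-6, Pow(-2237, -1)) = Add(-6, Rational(-1, 2237)) = Rational(-13423, 2237) ≈ -6.0005)
z = Rational(161076, 2237) (z = Mul(Mul(2, -6), Rational(-13423, 2237)) = Mul(-12, Rational(-13423, 2237)) = Rational(161076, 2237) ≈ 72.005)
Add(Mul(Add(-44611, -244977), Add(z, -89938)), 44179) = Add(Mul(Add(-44611, -244977), Add(Rational(161076, 2237), -89938)), 44179) = Add(Mul(-289588, Rational(-201030230, 2237)), 44179) = Add(Rational(58215942245240, 2237), 44179) = Rational(58216041073663, 2237)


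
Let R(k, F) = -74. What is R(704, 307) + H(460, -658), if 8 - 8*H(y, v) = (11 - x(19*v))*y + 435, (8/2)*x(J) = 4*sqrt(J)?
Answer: -6079/8 + 115*I*sqrt(12502)/2 ≈ -759.88 + 6429.2*I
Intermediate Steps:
x(J) = sqrt(J) (x(J) = (4*sqrt(J))/4 = sqrt(J))
H(y, v) = -427/8 - y*(11 - sqrt(19)*sqrt(v))/8 (H(y, v) = 1 - ((11 - sqrt(19*v))*y + 435)/8 = 1 - ((11 - sqrt(19)*sqrt(v))*y + 435)/8 = 1 - (y*(11 - sqrt(19)*sqrt(v)) + 435)/8 = 1 - (435 + y*(11 - sqrt(19)*sqrt(v)))/8 = 1 + (-435/8 - y*(11 - sqrt(19)*sqrt(v))/8) = -427/8 - y*(11 - sqrt(19)*sqrt(v))/8)
R(704, 307) + H(460, -658) = -74 + (-427/8 - 11/8*460 + (1/8)*460*sqrt(19)*sqrt(-658)) = -74 + (-427/8 - 1265/2 + (1/8)*460*sqrt(19)*(I*sqrt(658))) = -74 + (-427/8 - 1265/2 + 115*I*sqrt(12502)/2) = -74 + (-5487/8 + 115*I*sqrt(12502)/2) = -6079/8 + 115*I*sqrt(12502)/2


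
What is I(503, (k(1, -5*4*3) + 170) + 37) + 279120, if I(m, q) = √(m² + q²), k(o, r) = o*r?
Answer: 279120 + √274618 ≈ 2.7964e+5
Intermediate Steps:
I(503, (k(1, -5*4*3) + 170) + 37) + 279120 = √(503² + ((1*(-5*4*3) + 170) + 37)²) + 279120 = √(253009 + ((1*(-20*3) + 170) + 37)²) + 279120 = √(253009 + ((1*(-60) + 170) + 37)²) + 279120 = √(253009 + ((-60 + 170) + 37)²) + 279120 = √(253009 + (110 + 37)²) + 279120 = √(253009 + 147²) + 279120 = √(253009 + 21609) + 279120 = √274618 + 279120 = 279120 + √274618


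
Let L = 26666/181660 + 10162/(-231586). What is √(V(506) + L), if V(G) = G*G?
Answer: √28322034562359867498541010/10517478190 ≈ 506.00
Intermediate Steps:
V(G) = G²
L = 1082360839/10517478190 (L = 26666*(1/181660) + 10162*(-1/231586) = 13333/90830 - 5081/115793 = 1082360839/10517478190 ≈ 0.10291)
√(V(506) + L) = √(506² + 1082360839/10517478190) = √(256036 + 1082360839/10517478190) = √(2692854128215679/10517478190) = √28322034562359867498541010/10517478190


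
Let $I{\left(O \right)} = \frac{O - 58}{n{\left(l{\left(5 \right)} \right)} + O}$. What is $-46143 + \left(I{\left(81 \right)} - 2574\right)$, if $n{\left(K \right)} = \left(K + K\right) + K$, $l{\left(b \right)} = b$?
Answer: $- \frac{4676809}{96} \approx -48717.0$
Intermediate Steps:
$n{\left(K \right)} = 3 K$ ($n{\left(K \right)} = 2 K + K = 3 K$)
$I{\left(O \right)} = \frac{-58 + O}{15 + O}$ ($I{\left(O \right)} = \frac{O - 58}{3 \cdot 5 + O} = \frac{-58 + O}{15 + O}$)
$-46143 + \left(I{\left(81 \right)} - 2574\right) = -46143 - \left(2574 - \frac{-58 + 81}{15 + 81}\right) = -46143 - \left(2574 - \frac{1}{96} \cdot 23\right) = -46143 + \left(\frac{1}{96} \cdot 23 - 2574\right) = -46143 + \left(\frac{23}{96} - 2574\right) = -46143 - \frac{247081}{96} = - \frac{4676809}{96}$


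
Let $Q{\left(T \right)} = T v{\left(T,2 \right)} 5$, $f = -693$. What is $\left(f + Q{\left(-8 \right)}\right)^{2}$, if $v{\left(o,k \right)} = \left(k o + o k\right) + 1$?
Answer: $299209$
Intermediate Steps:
$v{\left(o,k \right)} = 1 + 2 k o$ ($v{\left(o,k \right)} = \left(k o + k o\right) + 1 = 2 k o + 1 = 1 + 2 k o$)
$Q{\left(T \right)} = 5 T \left(1 + 4 T\right)$ ($Q{\left(T \right)} = T \left(1 + 2 \cdot 2 T\right) 5 = T \left(1 + 4 T\right) 5 = 5 T \left(1 + 4 T\right)$)
$\left(f + Q{\left(-8 \right)}\right)^{2} = \left(-693 + 5 \left(-8\right) \left(1 + 4 \left(-8\right)\right)\right)^{2} = \left(-693 + 5 \left(-8\right) \left(1 - 32\right)\right)^{2} = \left(-693 + 5 \left(-8\right) \left(-31\right)\right)^{2} = \left(-693 + 1240\right)^{2} = 547^{2} = 299209$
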